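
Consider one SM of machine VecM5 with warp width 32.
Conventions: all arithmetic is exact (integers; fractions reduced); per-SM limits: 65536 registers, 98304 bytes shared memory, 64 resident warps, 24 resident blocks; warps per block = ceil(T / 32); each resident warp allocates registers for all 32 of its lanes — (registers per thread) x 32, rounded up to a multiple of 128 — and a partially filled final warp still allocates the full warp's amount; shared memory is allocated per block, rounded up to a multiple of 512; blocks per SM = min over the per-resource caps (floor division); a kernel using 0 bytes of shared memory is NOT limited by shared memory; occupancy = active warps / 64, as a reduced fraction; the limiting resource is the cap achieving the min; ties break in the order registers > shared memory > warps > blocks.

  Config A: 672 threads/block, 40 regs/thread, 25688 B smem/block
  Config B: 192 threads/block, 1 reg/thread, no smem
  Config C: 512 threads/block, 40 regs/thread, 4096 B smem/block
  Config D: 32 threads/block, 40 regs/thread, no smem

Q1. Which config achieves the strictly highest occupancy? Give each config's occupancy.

occupancies: A 21/32, B 15/16, C 3/4, D 3/8

Answer: B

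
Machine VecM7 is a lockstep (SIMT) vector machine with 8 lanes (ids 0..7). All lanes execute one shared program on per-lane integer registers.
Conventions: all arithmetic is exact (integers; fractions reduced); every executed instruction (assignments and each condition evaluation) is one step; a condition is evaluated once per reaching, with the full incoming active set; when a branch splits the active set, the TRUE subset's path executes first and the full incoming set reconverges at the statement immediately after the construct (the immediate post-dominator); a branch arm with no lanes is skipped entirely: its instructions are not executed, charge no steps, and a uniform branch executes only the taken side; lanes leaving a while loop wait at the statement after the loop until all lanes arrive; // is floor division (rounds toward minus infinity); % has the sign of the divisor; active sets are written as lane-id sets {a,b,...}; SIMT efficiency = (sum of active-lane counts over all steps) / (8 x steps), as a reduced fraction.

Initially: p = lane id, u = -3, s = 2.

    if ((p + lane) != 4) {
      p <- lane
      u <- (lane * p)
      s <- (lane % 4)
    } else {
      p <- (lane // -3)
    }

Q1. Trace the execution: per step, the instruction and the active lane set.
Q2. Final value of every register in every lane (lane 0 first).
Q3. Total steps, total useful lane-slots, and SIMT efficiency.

step 0: eval ((p + lane) != 4)       {0,1,2,3,4,5,6,7}
step 1: p <- lane                    {0,1,3,4,5,6,7}
step 2: u <- (lane * p)              {0,1,3,4,5,6,7}
step 3: s <- (lane % 4)              {0,1,3,4,5,6,7}
step 4: p <- (lane // -3)            {2}

Answer: 5 steps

p: 0,1,-1,3,4,5,6,7
u: 0,1,-3,9,16,25,36,49
s: 0,1,2,3,0,1,2,3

steps = 5; useful = 30; efficiency = 30/40 = 3/4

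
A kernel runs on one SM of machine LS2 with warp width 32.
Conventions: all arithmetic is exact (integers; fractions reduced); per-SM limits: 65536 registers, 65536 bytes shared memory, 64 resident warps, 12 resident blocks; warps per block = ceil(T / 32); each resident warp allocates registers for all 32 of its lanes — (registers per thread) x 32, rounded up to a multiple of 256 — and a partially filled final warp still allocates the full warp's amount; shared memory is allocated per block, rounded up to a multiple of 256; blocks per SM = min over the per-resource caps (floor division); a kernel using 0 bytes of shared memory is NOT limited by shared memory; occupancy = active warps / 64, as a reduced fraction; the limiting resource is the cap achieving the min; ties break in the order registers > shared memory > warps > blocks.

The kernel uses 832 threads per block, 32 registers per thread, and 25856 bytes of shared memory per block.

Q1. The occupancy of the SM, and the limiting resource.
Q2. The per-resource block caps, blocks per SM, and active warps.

Answer: occupancy 13/16, limited by registers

registers: 2 blocks
shared memory: 2 blocks
warps: 2 blocks
blocks: 12 blocks

Answer: 2 blocks, 52 active warps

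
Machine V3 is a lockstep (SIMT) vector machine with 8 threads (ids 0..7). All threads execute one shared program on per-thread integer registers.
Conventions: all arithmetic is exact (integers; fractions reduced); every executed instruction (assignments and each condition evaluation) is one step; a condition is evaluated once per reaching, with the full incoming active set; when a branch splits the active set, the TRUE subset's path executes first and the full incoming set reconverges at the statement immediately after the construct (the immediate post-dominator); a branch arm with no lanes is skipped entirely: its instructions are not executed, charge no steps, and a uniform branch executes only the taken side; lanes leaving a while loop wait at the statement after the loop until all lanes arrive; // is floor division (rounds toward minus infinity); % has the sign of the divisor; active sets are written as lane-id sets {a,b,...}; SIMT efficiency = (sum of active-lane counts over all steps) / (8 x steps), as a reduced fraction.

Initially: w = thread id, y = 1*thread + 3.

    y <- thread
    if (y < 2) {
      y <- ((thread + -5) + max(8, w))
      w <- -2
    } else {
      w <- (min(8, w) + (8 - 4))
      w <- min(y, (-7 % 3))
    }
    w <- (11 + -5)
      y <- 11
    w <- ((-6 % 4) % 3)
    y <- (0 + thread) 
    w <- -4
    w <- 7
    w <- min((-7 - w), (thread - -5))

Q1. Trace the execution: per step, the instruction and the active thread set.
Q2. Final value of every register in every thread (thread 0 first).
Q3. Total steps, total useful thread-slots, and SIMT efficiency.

step 0: y <- thread                  {0,1,2,3,4,5,6,7}
step 1: eval (y < 2)                 {0,1,2,3,4,5,6,7}
step 2: y <- ((thread + -5) + max(8, w)) {0,1}
step 3: w <- -2                      {0,1}
step 4: w <- (min(8, w) + (8 - 4))   {2,3,4,5,6,7}
step 5: w <- min(y, (-7 % 3))        {2,3,4,5,6,7}
step 6: w <- (11 + -5)               {0,1,2,3,4,5,6,7}
step 7: y <- 11                      {0,1,2,3,4,5,6,7}
step 8: w <- ((-6 % 4) % 3)          {0,1,2,3,4,5,6,7}
step 9: y <- (0 + thread)            {0,1,2,3,4,5,6,7}
step 10: w <- -4                      {0,1,2,3,4,5,6,7}
step 11: w <- 7                       {0,1,2,3,4,5,6,7}
step 12: w <- min((-7 - w), (thread - -5)) {0,1,2,3,4,5,6,7}

Answer: 13 steps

w: -14,-14,-14,-14,-14,-14,-14,-14
y: 0,1,2,3,4,5,6,7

steps = 13; useful = 88; efficiency = 88/104 = 11/13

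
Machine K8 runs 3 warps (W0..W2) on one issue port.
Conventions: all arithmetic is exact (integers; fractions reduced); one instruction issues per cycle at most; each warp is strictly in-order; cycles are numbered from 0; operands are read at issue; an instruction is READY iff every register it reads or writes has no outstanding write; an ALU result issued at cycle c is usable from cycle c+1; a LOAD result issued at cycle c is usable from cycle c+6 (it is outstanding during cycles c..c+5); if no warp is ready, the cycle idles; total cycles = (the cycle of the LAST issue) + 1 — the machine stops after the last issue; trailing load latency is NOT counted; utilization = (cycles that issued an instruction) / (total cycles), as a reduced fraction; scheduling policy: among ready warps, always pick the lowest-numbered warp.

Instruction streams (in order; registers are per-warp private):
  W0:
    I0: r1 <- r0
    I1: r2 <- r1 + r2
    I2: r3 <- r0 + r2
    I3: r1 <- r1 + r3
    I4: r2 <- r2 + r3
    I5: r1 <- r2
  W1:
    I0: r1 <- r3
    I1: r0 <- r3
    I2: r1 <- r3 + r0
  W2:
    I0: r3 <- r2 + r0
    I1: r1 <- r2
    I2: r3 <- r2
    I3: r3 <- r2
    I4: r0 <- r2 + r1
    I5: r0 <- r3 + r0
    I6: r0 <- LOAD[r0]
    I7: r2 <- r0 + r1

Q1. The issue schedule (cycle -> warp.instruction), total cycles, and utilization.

cycle 0: W0.I0
cycle 1: W0.I1
cycle 2: W0.I2
cycle 3: W0.I3
cycle 4: W0.I4
cycle 5: W0.I5
cycle 6: W1.I0
cycle 7: W1.I1
cycle 8: W1.I2
cycle 9: W2.I0
cycle 10: W2.I1
cycle 11: W2.I2
cycle 12: W2.I3
cycle 13: W2.I4
cycle 14: W2.I5
cycle 15: W2.I6
cycle 16: idle
cycle 17: idle
cycle 18: idle
cycle 19: idle
cycle 20: idle
cycle 21: W2.I7

Answer: 22 cycles, utilization 17/22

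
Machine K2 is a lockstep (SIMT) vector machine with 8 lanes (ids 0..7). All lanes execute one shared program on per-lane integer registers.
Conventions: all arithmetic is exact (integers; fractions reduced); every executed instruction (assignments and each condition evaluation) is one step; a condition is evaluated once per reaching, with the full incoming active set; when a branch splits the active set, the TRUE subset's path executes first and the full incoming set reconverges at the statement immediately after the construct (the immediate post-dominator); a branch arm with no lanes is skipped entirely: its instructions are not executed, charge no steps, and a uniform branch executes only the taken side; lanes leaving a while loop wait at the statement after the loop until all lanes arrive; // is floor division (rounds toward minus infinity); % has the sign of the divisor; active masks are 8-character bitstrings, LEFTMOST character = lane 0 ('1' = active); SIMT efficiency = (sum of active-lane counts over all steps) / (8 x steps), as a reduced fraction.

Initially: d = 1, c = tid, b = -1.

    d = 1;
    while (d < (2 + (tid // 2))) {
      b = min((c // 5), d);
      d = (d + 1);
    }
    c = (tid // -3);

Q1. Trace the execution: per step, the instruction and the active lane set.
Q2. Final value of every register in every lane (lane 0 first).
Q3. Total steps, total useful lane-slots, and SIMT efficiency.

step 0: d <- 1                       11111111
step 1: eval (d < (2 + (tid // 2)))  11111111
step 2: b <- min((c // 5), d)        11111111
step 3: d <- (d + 1)                 11111111
step 4: eval (d < (2 + (tid // 2)))  11111111
step 5: b <- min((c // 5), d)        00111111
step 6: d <- (d + 1)                 00111111
step 7: eval (d < (2 + (tid // 2)))  00111111
step 8: b <- min((c // 5), d)        00001111
step 9: d <- (d + 1)                 00001111
step 10: eval (d < (2 + (tid // 2)))  00001111
step 11: b <- min((c // 5), d)        00000011
step 12: d <- (d + 1)                 00000011
step 13: eval (d < (2 + (tid // 2)))  00000011
step 14: c <- (tid // -3)             11111111

Answer: 15 steps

d: 2,2,3,3,4,4,5,5
c: 0,-1,-1,-1,-2,-2,-2,-3
b: 0,0,0,0,0,1,1,1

steps = 15; useful = 84; efficiency = 84/120 = 7/10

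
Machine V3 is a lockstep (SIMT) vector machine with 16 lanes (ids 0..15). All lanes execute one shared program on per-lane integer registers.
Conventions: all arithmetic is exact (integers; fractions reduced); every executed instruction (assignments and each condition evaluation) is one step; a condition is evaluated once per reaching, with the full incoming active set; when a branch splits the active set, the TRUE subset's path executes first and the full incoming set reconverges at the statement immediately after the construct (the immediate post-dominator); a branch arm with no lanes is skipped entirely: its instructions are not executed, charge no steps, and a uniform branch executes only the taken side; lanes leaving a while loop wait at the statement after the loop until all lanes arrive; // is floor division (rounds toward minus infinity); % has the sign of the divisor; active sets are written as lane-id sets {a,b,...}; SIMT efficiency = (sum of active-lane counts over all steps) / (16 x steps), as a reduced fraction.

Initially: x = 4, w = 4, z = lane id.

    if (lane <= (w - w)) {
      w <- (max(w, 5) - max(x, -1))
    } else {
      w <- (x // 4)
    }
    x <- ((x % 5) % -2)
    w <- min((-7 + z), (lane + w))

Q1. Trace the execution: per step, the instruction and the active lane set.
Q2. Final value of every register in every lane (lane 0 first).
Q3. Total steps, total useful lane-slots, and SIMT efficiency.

step 0: eval (lane <= (w - w))       {0,1,2,3,4,5,6,7,8,9,10,11,12,13,14,15}
step 1: w <- (max(w, 5) - max(x, -1)) {0}
step 2: w <- (x // 4)                {1,2,3,4,5,6,7,8,9,10,11,12,13,14,15}
step 3: x <- ((x % 5) % -2)          {0,1,2,3,4,5,6,7,8,9,10,11,12,13,14,15}
step 4: w <- min((-7 + z), (lane + w)) {0,1,2,3,4,5,6,7,8,9,10,11,12,13,14,15}

Answer: 5 steps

x: 0,0,0,0,0,0,0,0,0,0,0,0,0,0,0,0
w: -7,-6,-5,-4,-3,-2,-1,0,1,2,3,4,5,6,7,8
z: 0,1,2,3,4,5,6,7,8,9,10,11,12,13,14,15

steps = 5; useful = 64; efficiency = 64/80 = 4/5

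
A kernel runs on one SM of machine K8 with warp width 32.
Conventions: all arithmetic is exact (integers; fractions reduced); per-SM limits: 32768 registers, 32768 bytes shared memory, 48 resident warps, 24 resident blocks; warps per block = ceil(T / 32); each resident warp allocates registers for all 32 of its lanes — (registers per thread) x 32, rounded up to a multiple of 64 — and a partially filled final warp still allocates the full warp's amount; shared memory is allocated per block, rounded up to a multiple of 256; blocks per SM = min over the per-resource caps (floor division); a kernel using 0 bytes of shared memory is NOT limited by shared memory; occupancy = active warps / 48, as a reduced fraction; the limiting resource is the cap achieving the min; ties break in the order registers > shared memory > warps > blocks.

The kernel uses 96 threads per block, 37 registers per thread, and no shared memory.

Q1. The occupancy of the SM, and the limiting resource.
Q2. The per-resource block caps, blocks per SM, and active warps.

Answer: occupancy 1/2, limited by registers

registers: 8 blocks
shared memory: no limit (kernel uses none)
warps: 16 blocks
blocks: 24 blocks

Answer: 8 blocks, 24 active warps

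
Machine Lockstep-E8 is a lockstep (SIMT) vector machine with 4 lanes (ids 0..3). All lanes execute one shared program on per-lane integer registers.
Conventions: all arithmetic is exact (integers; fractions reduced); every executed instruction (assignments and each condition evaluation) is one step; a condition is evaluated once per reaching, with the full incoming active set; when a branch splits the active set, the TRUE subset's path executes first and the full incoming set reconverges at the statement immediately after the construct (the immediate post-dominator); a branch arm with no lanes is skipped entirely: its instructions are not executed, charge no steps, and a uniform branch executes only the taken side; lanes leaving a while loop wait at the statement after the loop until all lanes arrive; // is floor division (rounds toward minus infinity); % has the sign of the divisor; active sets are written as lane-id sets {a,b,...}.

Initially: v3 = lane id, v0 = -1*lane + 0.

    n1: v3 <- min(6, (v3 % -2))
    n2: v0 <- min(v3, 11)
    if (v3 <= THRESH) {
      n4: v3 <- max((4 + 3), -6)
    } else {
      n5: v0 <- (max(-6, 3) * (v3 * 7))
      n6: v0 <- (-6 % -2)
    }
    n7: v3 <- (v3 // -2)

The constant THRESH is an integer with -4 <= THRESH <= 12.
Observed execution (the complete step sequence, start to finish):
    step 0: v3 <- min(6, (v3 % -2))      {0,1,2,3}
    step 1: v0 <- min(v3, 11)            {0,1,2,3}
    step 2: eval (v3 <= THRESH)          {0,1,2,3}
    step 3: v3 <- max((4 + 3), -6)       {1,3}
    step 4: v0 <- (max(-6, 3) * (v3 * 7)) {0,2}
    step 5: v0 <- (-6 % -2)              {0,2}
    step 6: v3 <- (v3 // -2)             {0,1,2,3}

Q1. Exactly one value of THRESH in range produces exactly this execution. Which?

Answer: THRESH = -1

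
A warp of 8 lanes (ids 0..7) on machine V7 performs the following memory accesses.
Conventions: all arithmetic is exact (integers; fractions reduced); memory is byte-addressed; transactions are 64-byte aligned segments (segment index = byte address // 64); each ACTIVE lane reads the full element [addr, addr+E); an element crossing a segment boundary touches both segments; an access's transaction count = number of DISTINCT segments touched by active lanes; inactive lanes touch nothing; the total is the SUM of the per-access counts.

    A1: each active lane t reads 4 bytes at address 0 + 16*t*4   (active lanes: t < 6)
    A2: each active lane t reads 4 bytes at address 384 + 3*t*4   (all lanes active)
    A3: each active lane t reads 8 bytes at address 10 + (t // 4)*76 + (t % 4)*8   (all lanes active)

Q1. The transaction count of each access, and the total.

A1: 6 transactions
A2: 2 transactions
A3: 2 transactions

Answer: 6,2,2; total 10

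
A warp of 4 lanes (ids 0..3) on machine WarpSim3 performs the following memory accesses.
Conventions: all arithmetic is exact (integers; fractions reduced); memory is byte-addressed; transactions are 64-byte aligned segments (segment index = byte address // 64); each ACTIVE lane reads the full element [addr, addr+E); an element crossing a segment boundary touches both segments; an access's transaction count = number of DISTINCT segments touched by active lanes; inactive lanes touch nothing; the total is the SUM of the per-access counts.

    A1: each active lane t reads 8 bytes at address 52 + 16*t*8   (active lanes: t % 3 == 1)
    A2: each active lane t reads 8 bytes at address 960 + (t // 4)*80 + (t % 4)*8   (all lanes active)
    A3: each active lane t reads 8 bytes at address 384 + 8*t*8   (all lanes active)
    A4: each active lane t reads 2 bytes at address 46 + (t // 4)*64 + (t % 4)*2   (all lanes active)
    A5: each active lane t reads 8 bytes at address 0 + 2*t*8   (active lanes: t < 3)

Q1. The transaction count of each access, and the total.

A1: 1 transaction
A2: 1 transaction
A3: 4 transactions
A4: 1 transaction
A5: 1 transaction

Answer: 1,1,4,1,1; total 8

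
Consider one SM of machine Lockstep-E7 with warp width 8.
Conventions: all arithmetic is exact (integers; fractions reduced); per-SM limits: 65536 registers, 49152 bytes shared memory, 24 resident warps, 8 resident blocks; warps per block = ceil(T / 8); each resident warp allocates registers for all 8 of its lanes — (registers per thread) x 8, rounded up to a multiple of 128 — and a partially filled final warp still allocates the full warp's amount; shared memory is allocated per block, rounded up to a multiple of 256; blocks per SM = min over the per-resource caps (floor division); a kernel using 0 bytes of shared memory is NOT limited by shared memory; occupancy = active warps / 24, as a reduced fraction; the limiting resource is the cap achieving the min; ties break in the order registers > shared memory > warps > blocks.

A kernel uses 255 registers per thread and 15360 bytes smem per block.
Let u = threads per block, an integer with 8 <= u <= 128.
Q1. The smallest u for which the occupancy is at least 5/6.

Answer: u = 49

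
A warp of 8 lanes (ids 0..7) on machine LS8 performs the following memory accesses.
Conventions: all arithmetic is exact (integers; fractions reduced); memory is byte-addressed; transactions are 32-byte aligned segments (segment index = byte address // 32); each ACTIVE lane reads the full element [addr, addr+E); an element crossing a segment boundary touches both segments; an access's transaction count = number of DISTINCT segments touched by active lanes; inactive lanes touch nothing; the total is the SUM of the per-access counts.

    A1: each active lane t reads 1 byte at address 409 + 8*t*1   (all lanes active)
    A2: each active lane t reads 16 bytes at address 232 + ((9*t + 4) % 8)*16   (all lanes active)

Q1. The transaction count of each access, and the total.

A1: 3 transactions
A2: 5 transactions

Answer: 3,5; total 8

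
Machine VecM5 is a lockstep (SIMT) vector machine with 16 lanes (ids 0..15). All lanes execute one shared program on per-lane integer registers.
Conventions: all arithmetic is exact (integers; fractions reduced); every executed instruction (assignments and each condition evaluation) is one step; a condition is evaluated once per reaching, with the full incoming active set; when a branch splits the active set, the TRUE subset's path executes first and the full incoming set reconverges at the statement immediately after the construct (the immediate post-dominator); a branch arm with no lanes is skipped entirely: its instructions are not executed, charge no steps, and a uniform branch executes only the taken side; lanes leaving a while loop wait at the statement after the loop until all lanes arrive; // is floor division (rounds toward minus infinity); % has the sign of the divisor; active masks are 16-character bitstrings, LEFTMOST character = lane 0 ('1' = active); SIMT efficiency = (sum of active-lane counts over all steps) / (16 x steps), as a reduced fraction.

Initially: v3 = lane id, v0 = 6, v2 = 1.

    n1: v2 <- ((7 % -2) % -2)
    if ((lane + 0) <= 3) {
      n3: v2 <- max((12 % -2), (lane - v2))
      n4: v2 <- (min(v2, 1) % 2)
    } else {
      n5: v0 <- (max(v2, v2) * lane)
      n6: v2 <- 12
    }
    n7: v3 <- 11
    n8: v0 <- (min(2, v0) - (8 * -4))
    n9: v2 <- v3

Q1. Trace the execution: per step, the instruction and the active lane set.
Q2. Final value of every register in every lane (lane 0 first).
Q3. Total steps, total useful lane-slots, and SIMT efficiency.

step 0: v2 <- ((7 % -2) % -2)        1111111111111111
step 1: eval ((lane + 0) <= 3)       1111111111111111
step 2: v2 <- max((12 % -2), (lane - v2)) 1111000000000000
step 3: v2 <- (min(v2, 1) % 2)       1111000000000000
step 4: v0 <- (max(v2, v2) * lane)   0000111111111111
step 5: v2 <- 12                     0000111111111111
step 6: v3 <- 11                     1111111111111111
step 7: v0 <- (min(2, v0) - (8 * -4)) 1111111111111111
step 8: v2 <- v3                     1111111111111111

Answer: 9 steps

v3: 11,11,11,11,11,11,11,11,11,11,11,11,11,11,11,11
v0: 34,34,34,34,28,27,26,25,24,23,22,21,20,19,18,17
v2: 11,11,11,11,11,11,11,11,11,11,11,11,11,11,11,11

steps = 9; useful = 112; efficiency = 112/144 = 7/9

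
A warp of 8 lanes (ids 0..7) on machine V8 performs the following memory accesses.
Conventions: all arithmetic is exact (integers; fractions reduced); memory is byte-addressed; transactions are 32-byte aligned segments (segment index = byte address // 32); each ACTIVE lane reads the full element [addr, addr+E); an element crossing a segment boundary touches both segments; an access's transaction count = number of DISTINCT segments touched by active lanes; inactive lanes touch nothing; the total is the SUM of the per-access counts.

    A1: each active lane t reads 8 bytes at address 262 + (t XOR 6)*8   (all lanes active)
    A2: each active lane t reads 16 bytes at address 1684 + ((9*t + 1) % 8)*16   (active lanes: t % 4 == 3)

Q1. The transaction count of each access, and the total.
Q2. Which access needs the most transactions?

A1: 3 transactions
A2: 4 transactions

Answer: 3,4; total 7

Answer: A2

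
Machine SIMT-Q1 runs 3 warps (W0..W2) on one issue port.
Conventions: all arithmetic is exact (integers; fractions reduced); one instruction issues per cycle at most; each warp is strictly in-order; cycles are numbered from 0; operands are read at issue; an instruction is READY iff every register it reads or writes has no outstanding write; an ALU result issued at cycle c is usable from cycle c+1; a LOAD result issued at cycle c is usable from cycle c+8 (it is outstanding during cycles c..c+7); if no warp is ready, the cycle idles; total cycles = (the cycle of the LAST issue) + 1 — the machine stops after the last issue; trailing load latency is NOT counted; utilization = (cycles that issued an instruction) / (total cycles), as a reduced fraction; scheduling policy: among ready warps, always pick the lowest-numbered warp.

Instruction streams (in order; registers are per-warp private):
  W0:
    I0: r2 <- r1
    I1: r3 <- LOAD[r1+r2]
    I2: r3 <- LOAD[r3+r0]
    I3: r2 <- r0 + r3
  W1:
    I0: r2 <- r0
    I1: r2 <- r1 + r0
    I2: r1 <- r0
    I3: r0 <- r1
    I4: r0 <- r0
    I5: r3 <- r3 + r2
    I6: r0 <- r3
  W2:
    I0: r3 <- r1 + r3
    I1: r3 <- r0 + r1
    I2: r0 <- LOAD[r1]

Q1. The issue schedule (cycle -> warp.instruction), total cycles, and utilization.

cycle 0: W0.I0
cycle 1: W0.I1
cycle 2: W1.I0
cycle 3: W1.I1
cycle 4: W1.I2
cycle 5: W1.I3
cycle 6: W1.I4
cycle 7: W1.I5
cycle 8: W1.I6
cycle 9: W0.I2
cycle 10: W2.I0
cycle 11: W2.I1
cycle 12: W2.I2
cycle 13: idle
cycle 14: idle
cycle 15: idle
cycle 16: idle
cycle 17: W0.I3

Answer: 18 cycles, utilization 7/9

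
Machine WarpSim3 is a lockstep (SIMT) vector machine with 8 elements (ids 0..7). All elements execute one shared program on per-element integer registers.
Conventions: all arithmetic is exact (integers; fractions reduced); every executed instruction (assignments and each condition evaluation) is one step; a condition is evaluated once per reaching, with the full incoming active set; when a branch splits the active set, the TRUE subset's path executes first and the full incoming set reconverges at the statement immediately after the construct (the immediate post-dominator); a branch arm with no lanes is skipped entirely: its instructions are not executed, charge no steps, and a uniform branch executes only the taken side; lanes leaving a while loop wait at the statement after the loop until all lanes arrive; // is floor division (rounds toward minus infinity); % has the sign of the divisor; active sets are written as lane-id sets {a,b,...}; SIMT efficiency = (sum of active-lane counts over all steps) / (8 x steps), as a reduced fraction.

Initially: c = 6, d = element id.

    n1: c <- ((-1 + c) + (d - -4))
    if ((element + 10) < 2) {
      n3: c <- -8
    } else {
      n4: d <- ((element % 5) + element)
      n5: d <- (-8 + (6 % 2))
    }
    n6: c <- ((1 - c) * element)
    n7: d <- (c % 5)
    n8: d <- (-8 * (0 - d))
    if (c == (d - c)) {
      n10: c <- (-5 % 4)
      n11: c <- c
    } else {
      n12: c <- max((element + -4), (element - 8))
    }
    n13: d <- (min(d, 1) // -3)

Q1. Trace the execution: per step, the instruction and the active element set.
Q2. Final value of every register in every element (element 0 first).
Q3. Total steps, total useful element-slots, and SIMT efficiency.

step 0: c <- ((-1 + c) + (d - -4))   {0,1,2,3,4,5,6,7}
step 1: eval ((element + 10) < 2)    {0,1,2,3,4,5,6,7}
step 2: d <- ((element % 5) + element) {0,1,2,3,4,5,6,7}
step 3: d <- (-8 + (6 % 2))          {0,1,2,3,4,5,6,7}
step 4: c <- ((1 - c) * element)     {0,1,2,3,4,5,6,7}
step 5: d <- (c % 5)                 {0,1,2,3,4,5,6,7}
step 6: d <- (-8 * (0 - d))          {0,1,2,3,4,5,6,7}
step 7: eval (c == (d - c))          {0,1,2,3,4,5,6,7}
step 8: c <- (-5 % 4)                {0}
step 9: c <- c                       {0}
step 10: c <- max((element + -4), (element - 8)) {1,2,3,4,5,6,7}
step 11: d <- (min(d, 1) // -3)       {0,1,2,3,4,5,6,7}

Answer: 12 steps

c: 3,-3,-2,-1,0,1,2,3
d: 0,-1,0,-1,-1,0,-1,0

steps = 12; useful = 81; efficiency = 81/96 = 27/32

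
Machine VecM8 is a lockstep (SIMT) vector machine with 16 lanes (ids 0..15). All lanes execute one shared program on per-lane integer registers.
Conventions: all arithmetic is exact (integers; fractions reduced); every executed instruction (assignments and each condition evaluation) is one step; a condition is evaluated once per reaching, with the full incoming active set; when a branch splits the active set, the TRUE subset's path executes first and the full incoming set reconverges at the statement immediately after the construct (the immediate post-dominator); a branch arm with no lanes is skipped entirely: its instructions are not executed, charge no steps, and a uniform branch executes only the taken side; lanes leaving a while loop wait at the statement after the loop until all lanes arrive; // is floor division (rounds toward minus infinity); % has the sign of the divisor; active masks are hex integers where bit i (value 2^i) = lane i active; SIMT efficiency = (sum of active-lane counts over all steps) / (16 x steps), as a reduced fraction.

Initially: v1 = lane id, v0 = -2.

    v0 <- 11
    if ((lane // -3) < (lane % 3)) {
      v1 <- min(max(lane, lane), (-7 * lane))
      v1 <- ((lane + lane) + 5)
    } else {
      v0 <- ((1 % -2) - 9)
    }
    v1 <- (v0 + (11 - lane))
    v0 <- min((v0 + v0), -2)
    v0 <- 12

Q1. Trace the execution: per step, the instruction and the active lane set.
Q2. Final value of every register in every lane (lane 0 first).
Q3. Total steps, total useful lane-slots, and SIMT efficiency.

step 0: v0 <- 11                     0xffff
step 1: eval ((lane // -3) < (lane % 3)) 0xffff
step 2: v1 <- min(max(lane, lane), (-7 * lane)) 0xfffe
step 3: v1 <- ((lane + lane) + 5)    0xfffe
step 4: v0 <- ((1 % -2) - 9)         0x0001
step 5: v1 <- (v0 + (11 - lane))     0xffff
step 6: v0 <- min((v0 + v0), -2)     0xffff
step 7: v0 <- 12                     0xffff

Answer: 8 steps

v1: 1,21,20,19,18,17,16,15,14,13,12,11,10,9,8,7
v0: 12,12,12,12,12,12,12,12,12,12,12,12,12,12,12,12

steps = 8; useful = 111; efficiency = 111/128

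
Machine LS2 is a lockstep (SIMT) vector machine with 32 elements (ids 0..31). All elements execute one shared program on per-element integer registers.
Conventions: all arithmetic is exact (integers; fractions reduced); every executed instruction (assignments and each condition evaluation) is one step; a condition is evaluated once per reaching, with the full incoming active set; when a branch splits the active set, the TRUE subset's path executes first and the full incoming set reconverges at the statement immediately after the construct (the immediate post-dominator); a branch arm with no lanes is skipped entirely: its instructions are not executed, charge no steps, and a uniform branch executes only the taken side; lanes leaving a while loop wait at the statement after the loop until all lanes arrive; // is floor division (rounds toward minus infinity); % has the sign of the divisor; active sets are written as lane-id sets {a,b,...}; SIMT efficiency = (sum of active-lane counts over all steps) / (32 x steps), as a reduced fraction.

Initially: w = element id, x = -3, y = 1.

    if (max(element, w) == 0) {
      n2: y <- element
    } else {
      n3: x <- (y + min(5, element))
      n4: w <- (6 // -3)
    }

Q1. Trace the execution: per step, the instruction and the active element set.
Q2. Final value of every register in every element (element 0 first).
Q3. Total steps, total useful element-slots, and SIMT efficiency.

step 0: eval (max(element, w) == 0)  {0,1,2,3,4,5,6,7,8,9,10,11,12,13,14,15,16,17,18,19,20,21,22,23,24,25,26,27,28,29,30,31}
step 1: y <- element                 {0}
step 2: x <- (y + min(5, element))   {1,2,3,4,5,6,7,8,9,10,11,12,13,14,15,16,17,18,19,20,21,22,23,24,25,26,27,28,29,30,31}
step 3: w <- (6 // -3)               {1,2,3,4,5,6,7,8,9,10,11,12,13,14,15,16,17,18,19,20,21,22,23,24,25,26,27,28,29,30,31}

Answer: 4 steps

w: 0,-2,-2,-2,-2,-2,-2,-2,-2,-2,-2,-2,-2,-2,-2,-2,-2,-2,-2,-2,-2,-2,-2,-2,-2,-2,-2,-2,-2,-2,-2,-2
x: -3,2,3,4,5,6,6,6,6,6,6,6,6,6,6,6,6,6,6,6,6,6,6,6,6,6,6,6,6,6,6,6
y: 0,1,1,1,1,1,1,1,1,1,1,1,1,1,1,1,1,1,1,1,1,1,1,1,1,1,1,1,1,1,1,1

steps = 4; useful = 95; efficiency = 95/128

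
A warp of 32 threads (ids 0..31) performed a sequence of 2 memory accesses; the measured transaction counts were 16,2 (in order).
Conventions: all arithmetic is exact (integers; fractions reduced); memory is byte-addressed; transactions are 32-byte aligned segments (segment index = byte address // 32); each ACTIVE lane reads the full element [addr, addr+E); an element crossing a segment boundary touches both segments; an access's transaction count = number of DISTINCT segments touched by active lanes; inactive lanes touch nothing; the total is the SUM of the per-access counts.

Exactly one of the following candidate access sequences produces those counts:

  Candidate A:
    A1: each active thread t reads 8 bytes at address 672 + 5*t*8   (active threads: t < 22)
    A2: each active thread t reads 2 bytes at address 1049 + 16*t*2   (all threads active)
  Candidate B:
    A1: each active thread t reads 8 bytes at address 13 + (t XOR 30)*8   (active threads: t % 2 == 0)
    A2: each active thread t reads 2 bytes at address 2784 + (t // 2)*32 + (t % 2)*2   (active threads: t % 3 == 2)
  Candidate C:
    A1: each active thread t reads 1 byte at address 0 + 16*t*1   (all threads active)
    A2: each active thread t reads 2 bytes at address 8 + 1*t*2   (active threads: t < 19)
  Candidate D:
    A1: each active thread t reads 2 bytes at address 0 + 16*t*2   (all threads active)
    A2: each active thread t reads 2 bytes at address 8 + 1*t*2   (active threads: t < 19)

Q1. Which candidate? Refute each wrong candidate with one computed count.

A: A1 gives 22 transactions, not 16
B: A1 gives 9 transactions, not 16
D: A1 gives 32 transactions, not 16
C: all counts match (16,2)

Answer: C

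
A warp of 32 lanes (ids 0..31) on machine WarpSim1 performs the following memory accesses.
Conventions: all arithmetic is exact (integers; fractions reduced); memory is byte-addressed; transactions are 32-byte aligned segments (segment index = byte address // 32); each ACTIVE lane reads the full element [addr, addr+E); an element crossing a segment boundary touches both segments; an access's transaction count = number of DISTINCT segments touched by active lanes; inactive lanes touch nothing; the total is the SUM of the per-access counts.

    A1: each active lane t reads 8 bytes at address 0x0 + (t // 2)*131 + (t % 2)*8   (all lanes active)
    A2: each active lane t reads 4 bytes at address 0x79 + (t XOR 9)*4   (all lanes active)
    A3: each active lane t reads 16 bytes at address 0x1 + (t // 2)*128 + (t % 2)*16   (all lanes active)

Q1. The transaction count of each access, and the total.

A1: 21 transactions
A2: 5 transactions
A3: 32 transactions

Answer: 21,5,32; total 58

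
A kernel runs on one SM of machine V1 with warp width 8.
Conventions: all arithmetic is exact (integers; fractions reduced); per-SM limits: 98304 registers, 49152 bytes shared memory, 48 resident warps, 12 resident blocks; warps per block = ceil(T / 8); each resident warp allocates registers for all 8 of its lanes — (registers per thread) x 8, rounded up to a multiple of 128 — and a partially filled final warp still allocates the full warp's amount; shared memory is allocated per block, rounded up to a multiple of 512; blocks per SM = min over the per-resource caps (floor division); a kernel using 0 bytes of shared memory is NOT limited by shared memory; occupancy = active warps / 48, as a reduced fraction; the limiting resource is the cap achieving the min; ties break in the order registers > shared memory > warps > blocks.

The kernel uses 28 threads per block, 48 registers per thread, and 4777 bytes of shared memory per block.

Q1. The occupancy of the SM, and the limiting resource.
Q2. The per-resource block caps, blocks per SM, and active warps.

Answer: occupancy 3/4, limited by shared memory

registers: 64 blocks
shared memory: 9 blocks
warps: 12 blocks
blocks: 12 blocks

Answer: 9 blocks, 36 active warps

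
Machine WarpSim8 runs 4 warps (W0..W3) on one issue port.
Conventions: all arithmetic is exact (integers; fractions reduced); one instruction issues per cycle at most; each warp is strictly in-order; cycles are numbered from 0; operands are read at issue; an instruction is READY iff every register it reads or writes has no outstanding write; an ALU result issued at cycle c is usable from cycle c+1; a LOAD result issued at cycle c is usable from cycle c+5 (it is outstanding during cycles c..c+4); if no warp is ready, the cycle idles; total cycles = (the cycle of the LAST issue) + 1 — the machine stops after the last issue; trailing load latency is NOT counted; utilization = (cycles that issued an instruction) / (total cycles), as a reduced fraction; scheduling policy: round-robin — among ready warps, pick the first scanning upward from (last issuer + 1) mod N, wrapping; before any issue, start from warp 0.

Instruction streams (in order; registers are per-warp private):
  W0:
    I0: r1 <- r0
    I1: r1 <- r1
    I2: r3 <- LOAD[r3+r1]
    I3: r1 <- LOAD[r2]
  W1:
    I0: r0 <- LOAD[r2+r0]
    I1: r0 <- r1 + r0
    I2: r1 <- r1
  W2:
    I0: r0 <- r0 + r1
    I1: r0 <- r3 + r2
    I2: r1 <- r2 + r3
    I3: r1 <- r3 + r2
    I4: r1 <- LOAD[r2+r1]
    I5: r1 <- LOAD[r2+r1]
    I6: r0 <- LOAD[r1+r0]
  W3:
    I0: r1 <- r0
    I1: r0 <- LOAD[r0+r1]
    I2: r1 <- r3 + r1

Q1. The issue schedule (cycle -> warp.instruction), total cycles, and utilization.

cycle 0: W0.I0
cycle 1: W1.I0
cycle 2: W2.I0
cycle 3: W3.I0
cycle 4: W0.I1
cycle 5: W2.I1
cycle 6: W3.I1
cycle 7: W0.I2
cycle 8: W1.I1
cycle 9: W2.I2
cycle 10: W3.I2
cycle 11: W0.I3
cycle 12: W1.I2
cycle 13: W2.I3
cycle 14: W2.I4
cycle 15: idle
cycle 16: idle
cycle 17: idle
cycle 18: idle
cycle 19: W2.I5
cycle 20: idle
cycle 21: idle
cycle 22: idle
cycle 23: idle
cycle 24: W2.I6

Answer: 25 cycles, utilization 17/25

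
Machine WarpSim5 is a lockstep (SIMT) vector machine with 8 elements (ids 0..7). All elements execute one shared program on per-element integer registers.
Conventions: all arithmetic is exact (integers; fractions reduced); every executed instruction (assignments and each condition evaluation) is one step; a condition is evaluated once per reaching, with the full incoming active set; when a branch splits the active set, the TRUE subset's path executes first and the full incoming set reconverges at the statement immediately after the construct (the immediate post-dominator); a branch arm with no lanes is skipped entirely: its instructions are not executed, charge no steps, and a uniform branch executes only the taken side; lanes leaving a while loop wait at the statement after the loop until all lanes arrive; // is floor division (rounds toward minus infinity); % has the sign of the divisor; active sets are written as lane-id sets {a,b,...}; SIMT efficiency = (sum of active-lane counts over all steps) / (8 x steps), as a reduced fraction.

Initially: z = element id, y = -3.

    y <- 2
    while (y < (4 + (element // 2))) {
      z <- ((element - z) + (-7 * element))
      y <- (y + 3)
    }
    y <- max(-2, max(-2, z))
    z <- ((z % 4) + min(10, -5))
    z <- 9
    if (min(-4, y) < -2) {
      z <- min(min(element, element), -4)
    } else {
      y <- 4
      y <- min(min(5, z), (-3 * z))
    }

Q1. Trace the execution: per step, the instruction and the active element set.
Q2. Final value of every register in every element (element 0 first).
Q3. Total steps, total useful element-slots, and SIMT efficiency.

step 0: y <- 2                       {0,1,2,3,4,5,6,7}
step 1: eval (y < (4 + (element // 2))) {0,1,2,3,4,5,6,7}
step 2: z <- ((element - z) + (-7 * element)) {0,1,2,3,4,5,6,7}
step 3: y <- (y + 3)                 {0,1,2,3,4,5,6,7}
step 4: eval (y < (4 + (element // 2))) {0,1,2,3,4,5,6,7}
step 5: z <- ((element - z) + (-7 * element)) {4,5,6,7}
step 6: y <- (y + 3)                 {4,5,6,7}
step 7: eval (y < (4 + (element // 2))) {4,5,6,7}
step 8: y <- max(-2, max(-2, z))     {0,1,2,3,4,5,6,7}
step 9: z <- ((z % 4) + min(10, -5)) {0,1,2,3,4,5,6,7}
step 10: z <- 9                       {0,1,2,3,4,5,6,7}
step 11: eval (min(-4, y) < -2)       {0,1,2,3,4,5,6,7}
step 12: z <- min(min(element, element), -4) {0,1,2,3,4,5,6,7}

Answer: 13 steps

z: -4,-4,-4,-4,-4,-4,-4,-4
y: 0,-2,-2,-2,4,5,6,7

steps = 13; useful = 92; efficiency = 92/104 = 23/26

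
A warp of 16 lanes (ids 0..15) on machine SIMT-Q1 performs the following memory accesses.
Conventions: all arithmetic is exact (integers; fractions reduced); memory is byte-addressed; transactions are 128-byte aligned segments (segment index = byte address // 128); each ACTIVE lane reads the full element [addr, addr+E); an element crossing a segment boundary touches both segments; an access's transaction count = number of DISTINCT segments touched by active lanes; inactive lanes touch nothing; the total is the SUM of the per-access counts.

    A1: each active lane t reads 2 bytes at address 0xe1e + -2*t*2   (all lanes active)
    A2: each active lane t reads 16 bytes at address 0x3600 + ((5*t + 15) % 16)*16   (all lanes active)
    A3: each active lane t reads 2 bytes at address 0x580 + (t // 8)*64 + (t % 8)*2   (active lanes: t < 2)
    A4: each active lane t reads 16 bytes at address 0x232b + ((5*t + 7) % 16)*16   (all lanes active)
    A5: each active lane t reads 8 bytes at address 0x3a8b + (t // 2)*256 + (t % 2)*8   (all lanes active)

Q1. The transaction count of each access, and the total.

A1: 2 transactions
A2: 2 transactions
A3: 1 transaction
A4: 3 transactions
A5: 8 transactions

Answer: 2,2,1,3,8; total 16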